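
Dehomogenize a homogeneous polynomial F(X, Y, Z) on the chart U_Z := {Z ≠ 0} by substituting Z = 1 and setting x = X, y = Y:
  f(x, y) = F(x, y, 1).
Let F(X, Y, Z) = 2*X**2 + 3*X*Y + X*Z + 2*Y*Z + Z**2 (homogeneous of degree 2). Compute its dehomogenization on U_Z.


f(x, y) = 2*x**2 + 3*x*y + x + 2*y + 1

On U_Z we set Z = 1. Each monomial c·X^i·Y^j·Z^k in F becomes c·x^i·y^j·1^k = c·x^i·y^j.
Substituting Z = 1: F(X, Y, 1) = 2*x**2 + 3*x*y + x + 2*y + 1.
Note: deg(f) ≤ deg(F) = 2; strict inequality happens when F is divisible by Z (lost terms).


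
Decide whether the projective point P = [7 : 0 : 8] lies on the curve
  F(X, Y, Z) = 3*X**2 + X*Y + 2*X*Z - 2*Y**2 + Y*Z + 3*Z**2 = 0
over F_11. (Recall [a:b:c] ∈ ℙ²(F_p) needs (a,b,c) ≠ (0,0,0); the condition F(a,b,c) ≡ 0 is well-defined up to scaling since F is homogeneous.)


F(7,0,8) ≡ 0 (mod 11); P is on the curve.

Evaluate F(7, 0, 8) term-by-term (mod 11).
  3*X**2 ↦ 3·49·1·1 = 147
  X*Y ↦ 1·7·0·1 = 0
  2*X*Z ↦ 2·7·1·8 = 112
  -2*Y**2 ↦ -2·1·0·1 = 0
  Y*Z ↦ 1·1·0·8 = 0
  3*Z**2 ↦ 3·1·1·64 = 192
Sum: F(7, 0, 8) = (147) + (0) + (112) + (0) + (0) + (192) = 451.
Reducing mod 11: 451 ≡ 0 (mod 11).
Since F(a, b, c) ≡ 0 (mod 11), P lies on the curve.


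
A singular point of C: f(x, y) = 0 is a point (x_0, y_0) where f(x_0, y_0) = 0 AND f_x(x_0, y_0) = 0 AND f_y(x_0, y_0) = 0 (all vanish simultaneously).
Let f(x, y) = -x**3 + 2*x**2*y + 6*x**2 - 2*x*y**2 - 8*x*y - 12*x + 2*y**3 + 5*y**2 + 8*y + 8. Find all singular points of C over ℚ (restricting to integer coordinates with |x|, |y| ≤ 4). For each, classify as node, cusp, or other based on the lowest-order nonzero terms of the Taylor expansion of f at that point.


Singular points: {(2, 0)}; classification: cusp.

Compute partial derivatives:
  f_x = -3*x**2 + 4*x*y + 12*x - 2*y**2 - 8*y - 12.
  f_y = 2*x**2 - 4*x*y - 8*x + 6*y**2 + 10*y + 8.
Scan x_0 ∈ {−4, ..., 4}. For each x_0, f_y(x_0, y) is a polynomial in y; find its integer roots y ∈ {−4, ..., 4}, then test f_x and f at those candidates.
  x = -4: f_y(-4, y) = 6*y**2 + 26*y + 72; no integer root y with |y| ≤ 4.
  x = -3: f_y(-3, y) = 6*y**2 + 22*y + 50; no integer root y with |y| ≤ 4.
  x = -2: f_y(-2, y) = 6*y**2 + 18*y + 32; no integer root y with |y| ≤ 4.
  x = -1: f_y(-1, y) = 6*y**2 + 14*y + 18; no integer root y with |y| ≤ 4.
  x = 0: f_y(0, y) = 6*y**2 + 10*y + 8; no integer root y with |y| ≤ 4.
  x = 1: f_y(1, y) = 6*y**2 + 6*y + 2; no integer root y with |y| ≤ 4.
  x = 2: f_y(2, y) = 6*y**2 + 2*y; vanishes at y ∈ {0}. (2, 0): f_x = 0, f = 0 — SINGULAR.
  x = 3: f_y(3, y) = 6*y**2 - 2*y + 2; no integer root y with |y| ≤ 4.
  x = 4: f_y(4, y) = 6*y**2 - 6*y + 8; no integer root y with |y| ≤ 4.
Only singular point on the grid: (2, 0).
Classify: substitute x = 2 + u, y = 0 + v and expand: f = -u**3 + 2*u**2*v - 2*u*v**2 + 2*v**3 + v**2.
No constant or linear terms (consistent with a singular point). Quadratic part: v**2. Cubic part: -u**3 + 2*u**2*v - 2*u*v**2 + 2*v**3.
The quadratic part v**2 is a perfect square, so there is a single (double) tangent line v = 0, i.e. y = 0. Restricting the cubic part to that line (v = 0) leaves -u**3 ≠ 0, so f is not divisible by v and the branch is v² ≈ u**3 to lowest order — this is a cusp.
Classification: cusp.


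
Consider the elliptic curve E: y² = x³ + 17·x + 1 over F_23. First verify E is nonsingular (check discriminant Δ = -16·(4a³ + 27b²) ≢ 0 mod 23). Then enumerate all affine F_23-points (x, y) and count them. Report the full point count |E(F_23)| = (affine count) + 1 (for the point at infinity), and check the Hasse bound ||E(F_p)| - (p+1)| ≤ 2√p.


Affine points = {(0, 1), (0, 22), (4, 8), (4, 15), (5, 2), (5, 21), (7, 7), (7, 16), (9, 3), (9, 20), (11, 1), (11, 22), (12, 1), (12, 22), (13, 2), (13, 21), (14, 4), (14, 19), (22, 11), (22, 12)}; affine count = 20; |E(F_23)| = 21.

Discriminant check: Δ ∝ 4a³ + 27b² = 4·17³ + 27·1² = 4·4913 + 27·1 ≡ 14 (mod 23). Nonzero ⇒ E is nonsingular.
For each x ∈ F_23, compute rhs = x³ + 17·x + 1 mod 23, then count y ∈ F_23 with y² ≡ rhs.
  x = 0: rhs = 1, matching y values: 1, 22 (2 points).
  x = 1: rhs = 19, matching y values: none (0 points).
  x = 2: rhs = 20, matching y values: none (0 points).
  x = 3: rhs = 10, matching y values: none (0 points).
  x = 4: rhs = 18, matching y values: 8, 15 (2 points).
  x = 5: rhs = 4, matching y values: 2, 21 (2 points).
  x = 6: rhs = 20, matching y values: none (0 points).
  x = 7: rhs = 3, matching y values: 7, 16 (2 points).
  x = 8: rhs = 5, matching y values: none (0 points).
  x = 9: rhs = 9, matching y values: 3, 20 (2 points).
  x = 10: rhs = 21, matching y values: none (0 points).
  x = 11: rhs = 1, matching y values: 1, 22 (2 points).
  x = 12: rhs = 1, matching y values: 1, 22 (2 points).
  x = 13: rhs = 4, matching y values: 2, 21 (2 points).
  x = 14: rhs = 16, matching y values: 4, 19 (2 points).
  x = 15: rhs = 20, matching y values: none (0 points).
  x = 16: rhs = 22, matching y values: none (0 points).
  x = 17: rhs = 5, matching y values: none (0 points).
  x = 18: rhs = 21, matching y values: none (0 points).
  x = 19: rhs = 7, matching y values: none (0 points).
  x = 20: rhs = 15, matching y values: none (0 points).
  x = 21: rhs = 5, matching y values: none (0 points).
  x = 22: rhs = 6, matching y values: 11, 12 (2 points).
Total affine count: 20.
Full point count |E(F_23)| = 20 + 1 = 21.
Hasse bound: |21 − (23+1)| = |-3| = 3 ≤ 2√23 ≈ 9.5917 ✓.


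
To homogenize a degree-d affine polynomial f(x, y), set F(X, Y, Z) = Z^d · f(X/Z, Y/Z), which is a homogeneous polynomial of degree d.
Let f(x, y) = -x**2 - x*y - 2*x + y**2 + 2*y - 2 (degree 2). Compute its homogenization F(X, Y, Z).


F(X, Y, Z) = -X**2 - X*Y - 2*X*Z + Y**2 + 2*Y*Z - 2*Z**2

deg(f) = 2.
Substitute x = X/Z, y = Y/Z into f, then multiply by Z^2.
  monomial -1·x^2·y^0 ↦ -1·X^2·Y^0·Z^0.
  monomial -1·x^1·y^1 ↦ -1·X^1·Y^1·Z^0.
  monomial -2·x^1·y^0 ↦ -2·X^1·Y^0·Z^1.
  monomial 1·x^0·y^2 ↦ 1·X^0·Y^2·Z^0.
  monomial 2·x^0·y^1 ↦ 2·X^0·Y^1·Z^1.
  monomial -2·x^0·y^0 ↦ -2·X^0·Y^0·Z^2.
Collecting: F(X, Y, Z) = -X**2 - X*Y - 2*X*Z + Y**2 + 2*Y*Z - 2*Z**2.


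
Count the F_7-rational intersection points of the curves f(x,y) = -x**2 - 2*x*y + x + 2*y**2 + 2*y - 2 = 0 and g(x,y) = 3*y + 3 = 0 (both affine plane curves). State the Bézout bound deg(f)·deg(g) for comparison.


Common zeros: {(1, 6), (2, 6)}; count = 2; Bézout bound = 2.

deg(f) = 2, deg(g) = 1, so Bézout bound = 2.
Scan x ∈ F_7. For each x, list the y ∈ F_7 with f(x, y) ≡ 0 and those with g(x, y) ≡ 0 (mod 7); the common zeros in that column are the intersection.
  x = 0: f ≡ 0 at y ∈ ∅; g ≡ 0 at y ∈ {6}; common: ∅.
  x = 1: f ≡ 0 at y ∈ {1, 6}; g ≡ 0 at y ∈ {6}; common: {6}.
  x = 2: f ≡ 0 at y ∈ {2, 6}; g ≡ 0 at y ∈ {6}; common: {6}.
  x = 3: f ≡ 0 at y ∈ ∅; g ≡ 0 at y ∈ {6}; common: ∅.
  x = 4: f ≡ 0 at y ∈ {0, 3}; g ≡ 0 at y ∈ {6}; common: ∅.
  x = 5: f ≡ 0 at y ∈ {1, 3}; g ≡ 0 at y ∈ {6}; common: ∅.
  x = 6: f ≡ 0 at y ∈ ∅; g ≡ 0 at y ∈ {6}; common: ∅.
Collecting: common zeros = {(1, 6), (2, 6)}, so the count is 2.
Comparison with the Bézout bound: 2 ≤ 2 = deg(f)·deg(g), as expected for curves with no common component (the bound is attained).


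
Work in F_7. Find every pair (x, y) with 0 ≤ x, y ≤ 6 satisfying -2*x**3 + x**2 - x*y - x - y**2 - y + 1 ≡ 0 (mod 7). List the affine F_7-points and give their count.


Affine F_7-points: {(1, 6), (5, 2), (5, 6)}; count = 3.

For each of the 49 pairs (x, y) ∈ F_7², evaluate f(x, y) mod 7. Record the zeros.
  x = 0: [0↦1, 1↦6, 2↦2, 3↦3, 4↦2, 5↦6, 6↦1]  zeros at y ∈ ∅
  x = 1: [0↦6, 1↦3, 2↦5, 3↦5, 4↦3, 5↦6, 6↦0]  zeros at y ∈ {6}
  x = 2: [0↦1, 1↦4, 2↦5, 3↦4, 4↦1, 5↦3, 6↦3]  zeros at y ∈ ∅
  x = 3: [0↦2, 1↦4, 2↦4, 3↦2, 4↦5, 5↦6, 6↦5]  zeros at y ∈ ∅
  x = 4: [0↦4, 1↦5, 2↦4, 3↦1, 4↦3, 5↦3, 6↦1]  zeros at y ∈ ∅
  x = 5: [0↦2, 1↦2, 2↦0, 3↦3, 4↦4, 5↦3, 6↦0]  zeros at y ∈ {2, 6}
  x = 6: [0↦5, 1↦4, 2↦1, 3↦3, 4↦3, 5↦1, 6↦4]  zeros at y ∈ ∅
Collecting zeros: affine points = {(1, 6), (5, 2), (5, 6)}.
Total count |C(F_7)_aff| = 3.


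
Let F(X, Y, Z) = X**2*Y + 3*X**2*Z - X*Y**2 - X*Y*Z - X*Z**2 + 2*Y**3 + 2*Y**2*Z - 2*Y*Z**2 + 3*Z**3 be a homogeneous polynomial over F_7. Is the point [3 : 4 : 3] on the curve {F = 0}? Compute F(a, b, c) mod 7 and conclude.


F(3,4,3) ≡ 1 (mod 7); P is NOT on the curve.

Evaluate F(3, 4, 3) term-by-term (mod 7).
  X**2*Y ↦ 1·9·4·1 = 36
  3*X**2*Z ↦ 3·9·1·3 = 81
  -X*Y**2 ↦ -1·3·16·1 = -48
  -X*Y*Z ↦ -1·3·4·3 = -36
  -X*Z**2 ↦ -1·3·1·9 = -27
  2*Y**3 ↦ 2·1·64·1 = 128
  2*Y**2*Z ↦ 2·1·16·3 = 96
  -2*Y*Z**2 ↦ -2·1·4·9 = -72
  3*Z**3 ↦ 3·1·1·27 = 81
Sum: F(3, 4, 3) = (36) + (81) + (-48) + (-36) + (-27) + (128) + (96) + (-72) + (81) = 239.
Reducing mod 7: 239 ≡ 1 (mod 7).
Since F(a, b, c) ≡ 1 ≠ 0 (mod 7), P does NOT lie on the curve.


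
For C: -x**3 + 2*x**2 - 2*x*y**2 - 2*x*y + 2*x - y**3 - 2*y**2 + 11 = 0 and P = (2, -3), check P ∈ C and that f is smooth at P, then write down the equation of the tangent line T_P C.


Tangent line at P: -14*x + 5*y + 43 = 0.

Step 1: f(2, -3) = 0, so P lies on C.
Step 2: partial derivatives
  f_x(x, y) = -3*x**2 + 4*x - 2*y**2 - 2*y + 2, f_y(x, y) = -4*x*y - 2*x - 3*y**2 - 4*y.
  f_x(P) = -14, f_y(P) = 5 (gradient nonzero, so P is smooth).
Step 3: tangent line at P: -14·(x − 2) + 5·(y − -3) = 0.
Expanding: -14*x + 5*y + 43 = 0.


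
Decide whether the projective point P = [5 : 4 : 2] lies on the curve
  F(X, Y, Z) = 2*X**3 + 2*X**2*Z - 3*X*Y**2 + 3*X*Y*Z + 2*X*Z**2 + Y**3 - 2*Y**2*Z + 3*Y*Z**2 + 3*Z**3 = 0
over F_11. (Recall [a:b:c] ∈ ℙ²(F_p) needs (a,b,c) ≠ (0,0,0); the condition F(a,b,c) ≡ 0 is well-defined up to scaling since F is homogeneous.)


F(5,4,2) ≡ 1 (mod 11); P is NOT on the curve.

Evaluate F(5, 4, 2) term-by-term (mod 11).
  2*X**3 ↦ 2·125·1·1 = 250
  2*X**2*Z ↦ 2·25·1·2 = 100
  -3*X*Y**2 ↦ -3·5·16·1 = -240
  3*X*Y*Z ↦ 3·5·4·2 = 120
  2*X*Z**2 ↦ 2·5·1·4 = 40
  Y**3 ↦ 1·1·64·1 = 64
  -2*Y**2*Z ↦ -2·1·16·2 = -64
  3*Y*Z**2 ↦ 3·1·4·4 = 48
  3*Z**3 ↦ 3·1·1·8 = 24
Sum: F(5, 4, 2) = (250) + (100) + (-240) + (120) + (40) + (64) + (-64) + (48) + (24) = 342.
Reducing mod 11: 342 ≡ 1 (mod 11).
Since F(a, b, c) ≡ 1 ≠ 0 (mod 11), P does NOT lie on the curve.


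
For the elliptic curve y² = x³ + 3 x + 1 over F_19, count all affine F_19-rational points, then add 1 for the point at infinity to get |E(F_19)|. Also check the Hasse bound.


Affine points = {(0, 1), (0, 18), (1, 9), (1, 10), (4, 1), (4, 18), (6, 8), (6, 11), (7, 2), (7, 17), (8, 9), (8, 10), (9, 4), (9, 15), (10, 9), (10, 10), (11, 4), (11, 15), (12, 6), (12, 13), (15, 1), (15, 18), (17, 5), (17, 14), (18, 4), (18, 15)}; affine count = 26; |E(F_19)| = 27.

Discriminant check: Δ ∝ 4a³ + 27b² = 4·3³ + 27·1² = 4·27 + 27·1 ≡ 2 (mod 19). Nonzero ⇒ E is nonsingular.
For each x ∈ F_19, compute rhs = x³ + 3·x + 1 mod 19, then count y ∈ F_19 with y² ≡ rhs.
  x = 0: rhs = 1, matching y values: 1, 18 (2 points).
  x = 1: rhs = 5, matching y values: 9, 10 (2 points).
  x = 2: rhs = 15, matching y values: none (0 points).
  x = 3: rhs = 18, matching y values: none (0 points).
  x = 4: rhs = 1, matching y values: 1, 18 (2 points).
  x = 5: rhs = 8, matching y values: none (0 points).
  x = 6: rhs = 7, matching y values: 8, 11 (2 points).
  x = 7: rhs = 4, matching y values: 2, 17 (2 points).
  x = 8: rhs = 5, matching y values: 9, 10 (2 points).
  x = 9: rhs = 16, matching y values: 4, 15 (2 points).
  x = 10: rhs = 5, matching y values: 9, 10 (2 points).
  x = 11: rhs = 16, matching y values: 4, 15 (2 points).
  x = 12: rhs = 17, matching y values: 6, 13 (2 points).
  x = 13: rhs = 14, matching y values: none (0 points).
  x = 14: rhs = 13, matching y values: none (0 points).
  x = 15: rhs = 1, matching y values: 1, 18 (2 points).
  x = 16: rhs = 3, matching y values: none (0 points).
  x = 17: rhs = 6, matching y values: 5, 14 (2 points).
  x = 18: rhs = 16, matching y values: 4, 15 (2 points).
Total affine count: 26.
Full point count |E(F_19)| = 26 + 1 = 27.
Hasse bound: |27 − (19+1)| = |7| = 7 ≤ 2√19 ≈ 8.7178 ✓.


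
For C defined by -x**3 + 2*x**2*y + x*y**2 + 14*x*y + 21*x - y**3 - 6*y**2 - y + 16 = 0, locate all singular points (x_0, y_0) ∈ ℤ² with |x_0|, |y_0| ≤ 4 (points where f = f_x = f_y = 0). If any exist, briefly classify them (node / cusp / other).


Singular points: {(-2, -3)}; classification: cusp.

Compute partial derivatives:
  f_x = -3*x**2 + 4*x*y + y**2 + 14*y + 21.
  f_y = 2*x**2 + 2*x*y + 14*x - 3*y**2 - 12*y - 1.
Scan x_0 ∈ {−4, ..., 4}. For each x_0, f_y(x_0, y) is a polynomial in y; find its integer roots y ∈ {−4, ..., 4}, then test f_x and f at those candidates.
  x = -4: f_y(-4, y) = -3*y**2 - 20*y - 25; no integer root y with |y| ≤ 4.
  x = -3: f_y(-3, y) = -3*y**2 - 18*y - 25; no integer root y with |y| ≤ 4.
  x = -2: f_y(-2, y) = -3*y**2 - 16*y - 21; vanishes at y ∈ {-3}. (-2, -3): f_x = 0, f = 0 — SINGULAR.
  x = -1: f_y(-1, y) = -3*y**2 - 14*y - 13; no integer root y with |y| ≤ 4.
  x = 0: f_y(0, y) = -3*y**2 - 12*y - 1; no integer root y with |y| ≤ 4.
  x = 1: f_y(1, y) = -3*y**2 - 10*y + 15; no integer root y with |y| ≤ 4.
  x = 2: f_y(2, y) = -3*y**2 - 8*y + 35; no integer root y with |y| ≤ 4.
  x = 3: f_y(3, y) = -3*y**2 - 6*y + 59; no integer root y with |y| ≤ 4.
  x = 4: f_y(4, y) = -3*y**2 - 4*y + 87; no integer root y with |y| ≤ 4.
Only singular point on the grid: (-2, -3).
Classify: substitute x = -2 + u, y = -3 + v and expand: f = -u**3 + 2*u**2*v + u*v**2 - v**3 + v**2.
No constant or linear terms (consistent with a singular point). Quadratic part: v**2. Cubic part: -u**3 + 2*u**2*v + u*v**2 - v**3.
The quadratic part v**2 is a perfect square, so there is a single (double) tangent line v = 0, i.e. y = -3. Restricting the cubic part to that line (v = 0) leaves -u**3 ≠ 0, so f is not divisible by v and the branch is v² ≈ u**3 to lowest order — this is a cusp.
Classification: cusp.


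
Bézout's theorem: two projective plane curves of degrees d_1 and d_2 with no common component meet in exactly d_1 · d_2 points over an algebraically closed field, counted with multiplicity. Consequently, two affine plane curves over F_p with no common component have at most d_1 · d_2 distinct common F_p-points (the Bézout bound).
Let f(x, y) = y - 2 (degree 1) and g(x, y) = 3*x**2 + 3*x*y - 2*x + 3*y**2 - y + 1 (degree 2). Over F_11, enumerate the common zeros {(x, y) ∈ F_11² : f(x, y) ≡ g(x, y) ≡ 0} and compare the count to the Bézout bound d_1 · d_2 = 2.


Common zeros: {(0, 2), (6, 2)}; count = 2; Bézout bound = 2.

deg(f) = 1, deg(g) = 2, so Bézout bound = 2.
Scan x ∈ F_11. For each x, list the y ∈ F_11 with f(x, y) ≡ 0 and those with g(x, y) ≡ 0 (mod 11); the common zeros in that column are the intersection.
  x = 0: f ≡ 0 at y ∈ {2}; g ≡ 0 at y ∈ {2}; common: {2}.
  x = 1: f ≡ 0 at y ∈ {2}; g ≡ 0 at y ∈ ∅; common: ∅.
  x = 2: f ≡ 0 at y ∈ {2}; g ≡ 0 at y ∈ {4, 9}; common: ∅.
  x = 3: f ≡ 0 at y ∈ {2}; g ≡ 0 at y ∈ {0, 1}; common: ∅.
  x = 4: f ≡ 0 at y ∈ {2}; g ≡ 0 at y ∈ {1, 10}; common: ∅.
  x = 5: f ≡ 0 at y ∈ {2}; g ≡ 0 at y ∈ {0, 10}; common: ∅.
  x = 6: f ≡ 0 at y ∈ {2}; g ≡ 0 at y ∈ {2, 7}; common: {2}.
  x = 7: f ≡ 0 at y ∈ {2}; g ≡ 0 at y ∈ ∅; common: ∅.
  x = 8: f ≡ 0 at y ∈ {2}; g ≡ 0 at y ∈ {9}; common: ∅.
  x = 9: f ≡ 0 at y ∈ {2}; g ≡ 0 at y ∈ ∅; common: ∅.
  x = 10: f ≡ 0 at y ∈ {2}; g ≡ 0 at y ∈ ∅; common: ∅.
Collecting: common zeros = {(0, 2), (6, 2)}, so the count is 2.
Comparison with the Bézout bound: 2 ≤ 2 = deg(f)·deg(g), as expected for curves with no common component (the bound is attained).


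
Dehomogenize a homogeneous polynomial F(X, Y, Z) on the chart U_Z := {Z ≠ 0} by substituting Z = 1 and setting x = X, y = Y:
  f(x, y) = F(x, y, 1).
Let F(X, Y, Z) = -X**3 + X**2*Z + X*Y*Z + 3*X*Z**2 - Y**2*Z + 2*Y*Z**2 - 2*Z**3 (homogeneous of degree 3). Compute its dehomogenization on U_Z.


f(x, y) = -x**3 + x**2 + x*y + 3*x - y**2 + 2*y - 2

On U_Z we set Z = 1. Each monomial c·X^i·Y^j·Z^k in F becomes c·x^i·y^j·1^k = c·x^i·y^j.
Substituting Z = 1: F(X, Y, 1) = -x**3 + x**2 + x*y + 3*x - y**2 + 2*y - 2.
Note: deg(f) ≤ deg(F) = 3; strict inequality happens when F is divisible by Z (lost terms).


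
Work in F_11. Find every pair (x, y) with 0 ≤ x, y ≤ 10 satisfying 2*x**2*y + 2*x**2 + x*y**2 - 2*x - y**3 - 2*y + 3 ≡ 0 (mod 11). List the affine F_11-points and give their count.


Affine F_11-points: {(0, 1), (0, 5), (2, 9), (3, 1), (4, 8), (6, 8), (6, 10), (7, 7), (9, 2), (10, 5), (10, 7), (10, 9)}; count = 12.

For each of the 121 pairs (x, y) ∈ F_11², evaluate f(x, y) mod 11. Record the zeros.
  x = 0: [0↦3, 1↦0, 2↦2, 3↦3, 4↦8, 5↦0, 6↦6, 7↦9, 8↦3, 9↦4, 10↦6]  zeros at y ∈ {1, 5}
  x = 1: [0↦3, 1↦3, 2↦10, 3↦7, 4↦10, 5↦2, 6↦10, 7↦6, 8↦6, 9↦4, 10↦5]  zeros at y ∈ ∅
  x = 2: [0↦7, 1↦3, 2↦8, 3↦5, 4↦10, 5↦6, 6↦9, 7↦2, 8↦1, 9↦0, 10↦4]  zeros at y ∈ {9}
  x = 3: [0↦4, 1↦0, 2↦7, 3↦8, 4↦8, 5↦1, 6↦3, 7↦8, 8↦10, 9↦3, 10↦3]  zeros at y ∈ {1}
  x = 4: [0↦5, 1↦5, 2↦7, 3↦5, 4↦4, 5↦9, 6↦3, 7↦2, 8↦0, 9↦2, 10↦2]  zeros at y ∈ {8}
  x = 5: [0↦10, 1↦7, 2↦8, 3↦7, 4↦9, 5↦8, 6↦9, 7↦6, 8↦4, 9↦8, 10↦1]  zeros at y ∈ ∅
  x = 6: [0↦8, 1↦6, 2↦10, 3↦3, 4↦1, 5↦9, 6↦10, 7↦9, 8↦0, 9↦10, 10↦0]  zeros at y ∈ {8, 10}
  x = 7: [0↦10, 1↦2, 2↦2, 3↦4, 4↦2, 5↦1, 6↦6, 7↦0, 8↦10, 9↦8, 10↦10]  zeros at y ∈ {7}
  x = 8: [0↦5, 1↦6, 2↦6, 3↦10, 4↦1, 5↦6, 6↦8, 7↦1, 8↦1, 9↦2, 10↦9]  zeros at y ∈ ∅
  x = 9: [0↦4, 1↦7, 2↦0, 3↦10, 4↦9, 5↦2, 6↦5, 7↦1, 8↦6, 9↦3, 10↦8]  zeros at y ∈ {2}
  x = 10: [0↦7, 1↦5, 2↦6, 3↦4, 4↦4, 5↦0, 6↦8, 7↦0, 8↦3, 9↦0, 10↦7]  zeros at y ∈ {5, 7, 9}
Collecting zeros: affine points = {(0, 1), (0, 5), (2, 9), (3, 1), (4, 8), (6, 8), (6, 10), (7, 7), (9, 2), (10, 5), (10, 7), (10, 9)}.
Total count |C(F_11)_aff| = 12.


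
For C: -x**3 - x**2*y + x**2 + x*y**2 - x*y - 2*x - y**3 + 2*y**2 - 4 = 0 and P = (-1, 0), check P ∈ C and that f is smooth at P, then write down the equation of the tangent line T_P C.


Tangent line at P: -7*x - 7 = 0.

Step 1: f(-1, 0) = 0, so P lies on C.
Step 2: partial derivatives
  f_x(x, y) = -3*x**2 - 2*x*y + 2*x + y**2 - y - 2, f_y(x, y) = -x**2 + 2*x*y - x - 3*y**2 + 4*y.
  f_x(P) = -7, f_y(P) = 0 (gradient nonzero, so P is smooth).
Step 3: tangent line at P: -7·(x − -1) + 0·(y − 0) = 0.
Expanding: -7*x - 7 = 0.


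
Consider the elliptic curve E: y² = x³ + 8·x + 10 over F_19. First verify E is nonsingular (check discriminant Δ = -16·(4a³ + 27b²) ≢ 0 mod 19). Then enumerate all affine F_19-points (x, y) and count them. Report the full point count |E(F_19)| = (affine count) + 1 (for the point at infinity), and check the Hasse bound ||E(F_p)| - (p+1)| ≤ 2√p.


Affine points = {(1, 0), (3, 2), (3, 17), (4, 7), (4, 12), (5, 2), (5, 17), (8, 4), (8, 15), (10, 8), (10, 11), (11, 2), (11, 17), (14, 4), (14, 15), (15, 3), (15, 16), (16, 4), (16, 15), (17, 9), (17, 10), (18, 1), (18, 18)}; affine count = 23; |E(F_19)| = 24.

Discriminant check: Δ ∝ 4a³ + 27b² = 4·8³ + 27·10² = 4·512 + 27·100 ≡ 17 (mod 19). Nonzero ⇒ E is nonsingular.
For each x ∈ F_19, compute rhs = x³ + 8·x + 10 mod 19, then count y ∈ F_19 with y² ≡ rhs.
  x = 0: rhs = 10, matching y values: none (0 points).
  x = 1: rhs = 0, matching y values: 0 (1 points).
  x = 2: rhs = 15, matching y values: none (0 points).
  x = 3: rhs = 4, matching y values: 2, 17 (2 points).
  x = 4: rhs = 11, matching y values: 7, 12 (2 points).
  x = 5: rhs = 4, matching y values: 2, 17 (2 points).
  x = 6: rhs = 8, matching y values: none (0 points).
  x = 7: rhs = 10, matching y values: none (0 points).
  x = 8: rhs = 16, matching y values: 4, 15 (2 points).
  x = 9: rhs = 13, matching y values: none (0 points).
  x = 10: rhs = 7, matching y values: 8, 11 (2 points).
  x = 11: rhs = 4, matching y values: 2, 17 (2 points).
  x = 12: rhs = 10, matching y values: none (0 points).
  x = 13: rhs = 12, matching y values: none (0 points).
  x = 14: rhs = 16, matching y values: 4, 15 (2 points).
  x = 15: rhs = 9, matching y values: 3, 16 (2 points).
  x = 16: rhs = 16, matching y values: 4, 15 (2 points).
  x = 17: rhs = 5, matching y values: 9, 10 (2 points).
  x = 18: rhs = 1, matching y values: 1, 18 (2 points).
Total affine count: 23.
Full point count |E(F_19)| = 23 + 1 = 24.
Hasse bound: |24 − (19+1)| = |4| = 4 ≤ 2√19 ≈ 8.7178 ✓.


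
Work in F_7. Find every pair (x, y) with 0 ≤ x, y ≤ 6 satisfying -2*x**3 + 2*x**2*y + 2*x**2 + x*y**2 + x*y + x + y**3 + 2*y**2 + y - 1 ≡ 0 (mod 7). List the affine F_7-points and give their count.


Affine F_7-points: {(1, 0), (1, 2), (2, 0), (2, 5), (4, 1), (5, 0), (6, 6)}; count = 7.

For each of the 49 pairs (x, y) ∈ F_7², evaluate f(x, y) mod 7. Record the zeros.
  x = 0: [0↦6, 1↦3, 2↦3, 3↦5, 4↦1, 5↦4, 6↦6]  zeros at y ∈ ∅
  x = 1: [0↦0, 1↦1, 2↦0, 3↦3, 4↦2, 5↦3, 6↦5]  zeros at y ∈ {0, 2}
  x = 2: [0↦0, 1↦2, 2↦4, 3↦5, 4↦4, 5↦0, 6↦6]  zeros at y ∈ {0, 5}
  x = 3: [0↦1, 1↦1, 2↦3, 3↦6, 4↦2, 5↦4, 6↦4]  zeros at y ∈ ∅
  x = 4: [0↦5, 1↦0, 2↦6, 3↦1, 4↦5, 5↦3, 6↦1]  zeros at y ∈ {1}
  x = 5: [0↦0, 1↦1, 2↦1, 3↦6, 4↦1, 5↦6, 6↦6]  zeros at y ∈ {0}
  x = 6: [0↦2, 1↦6, 2↦4, 3↦2, 4↦6, 5↦1, 6↦0]  zeros at y ∈ {6}
Collecting zeros: affine points = {(1, 0), (1, 2), (2, 0), (2, 5), (4, 1), (5, 0), (6, 6)}.
Total count |C(F_7)_aff| = 7.


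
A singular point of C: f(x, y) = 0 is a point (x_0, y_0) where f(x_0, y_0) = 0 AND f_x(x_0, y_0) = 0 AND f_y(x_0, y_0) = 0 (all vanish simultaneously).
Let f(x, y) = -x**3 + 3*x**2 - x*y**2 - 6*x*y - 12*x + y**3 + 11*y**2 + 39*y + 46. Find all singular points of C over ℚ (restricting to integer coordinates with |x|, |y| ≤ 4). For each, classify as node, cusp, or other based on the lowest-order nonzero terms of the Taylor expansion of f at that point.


Singular points: {(1, -3)}; classification: cusp.

Compute partial derivatives:
  f_x = -3*x**2 + 6*x - y**2 - 6*y - 12.
  f_y = -2*x*y - 6*x + 3*y**2 + 22*y + 39.
Scan x_0 ∈ {−4, ..., 4}. For each x_0, f_y(x_0, y) is a polynomial in y; find its integer roots y ∈ {−4, ..., 4}, then test f_x and f at those candidates.
  x = -4: f_y(-4, y) = 3*y**2 + 30*y + 63; vanishes at y ∈ {-3}. (-4, -3): f_x = -75 ≠ 0.
  x = -3: f_y(-3, y) = 3*y**2 + 28*y + 57; vanishes at y ∈ {-3}. (-3, -3): f_x = -48 ≠ 0.
  x = -2: f_y(-2, y) = 3*y**2 + 26*y + 51; vanishes at y ∈ {-3}. (-2, -3): f_x = -27 ≠ 0.
  x = -1: f_y(-1, y) = 3*y**2 + 24*y + 45; vanishes at y ∈ {-3}. (-1, -3): f_x = -12 ≠ 0.
  x = 0: f_y(0, y) = 3*y**2 + 22*y + 39; vanishes at y ∈ {-3}. (0, -3): f_x = -3 ≠ 0.
  x = 1: f_y(1, y) = 3*y**2 + 20*y + 33; vanishes at y ∈ {-3}. (1, -3): f_x = 0, f = 0 — SINGULAR.
  x = 2: f_y(2, y) = 3*y**2 + 18*y + 27; vanishes at y ∈ {-3}. (2, -3): f_x = -3 ≠ 0.
  x = 3: f_y(3, y) = 3*y**2 + 16*y + 21; vanishes at y ∈ {-3}. (3, -3): f_x = -12 ≠ 0.
  x = 4: f_y(4, y) = 3*y**2 + 14*y + 15; vanishes at y ∈ {-3}. (4, -3): f_x = -27 ≠ 0.
Only singular point on the grid: (1, -3).
Classify: substitute x = 1 + u, y = -3 + v and expand: f = -u**3 - u*v**2 + v**3 + v**2.
No constant or linear terms (consistent with a singular point). Quadratic part: v**2. Cubic part: -u**3 - u*v**2 + v**3.
The quadratic part v**2 is a perfect square, so there is a single (double) tangent line v = 0, i.e. y = -3. Restricting the cubic part to that line (v = 0) leaves -u**3 ≠ 0, so f is not divisible by v and the branch is v² ≈ u**3 to lowest order — this is a cusp.
Classification: cusp.


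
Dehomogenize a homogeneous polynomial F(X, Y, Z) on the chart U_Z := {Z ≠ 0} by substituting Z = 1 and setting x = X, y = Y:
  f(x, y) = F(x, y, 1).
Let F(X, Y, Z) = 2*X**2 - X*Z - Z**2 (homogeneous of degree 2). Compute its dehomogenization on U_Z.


f(x, y) = 2*x**2 - x - 1

On U_Z we set Z = 1. Each monomial c·X^i·Y^j·Z^k in F becomes c·x^i·y^j·1^k = c·x^i·y^j.
Substituting Z = 1: F(X, Y, 1) = 2*x**2 - x - 1.
Note: deg(f) ≤ deg(F) = 2; strict inequality happens when F is divisible by Z (lost terms).


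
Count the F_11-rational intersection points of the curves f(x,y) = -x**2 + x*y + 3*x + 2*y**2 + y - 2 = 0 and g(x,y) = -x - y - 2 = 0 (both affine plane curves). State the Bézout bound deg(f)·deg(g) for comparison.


Common zeros: {(5, 4)}; count = 1; Bézout bound = 2.

deg(f) = 2, deg(g) = 1, so Bézout bound = 2.
Scan x ∈ F_11. For each x, list the y ∈ F_11 with f(x, y) ≡ 0 and those with g(x, y) ≡ 0 (mod 11); the common zeros in that column are the intersection.
  x = 0: f ≡ 0 at y ∈ ∅; g ≡ 0 at y ∈ {9}; common: ∅.
  x = 1: f ≡ 0 at y ∈ {0, 10}; g ≡ 0 at y ∈ {8}; common: ∅.
  x = 2: f ≡ 0 at y ∈ {0, 4}; g ≡ 0 at y ∈ {7}; common: ∅.
  x = 3: f ≡ 0 at y ∈ ∅; g ≡ 0 at y ∈ {6}; common: ∅.
  x = 4: f ≡ 0 at y ∈ ∅; g ≡ 0 at y ∈ {5}; common: ∅.
  x = 5: f ≡ 0 at y ∈ {4}; g ≡ 0 at y ∈ {4}; common: {4}.
  x = 6: f ≡ 0 at y ∈ {1}; g ≡ 0 at y ∈ {3}; common: ∅.
  x = 7: f ≡ 0 at y ∈ ∅; g ≡ 0 at y ∈ {2}; common: ∅.
  x = 8: f ≡ 0 at y ∈ ∅; g ≡ 0 at y ∈ {1}; common: ∅.
  x = 9: f ≡ 0 at y ∈ {1, 5}; g ≡ 0 at y ∈ {0}; common: ∅.
  x = 10: f ≡ 0 at y ∈ {5, 6}; g ≡ 0 at y ∈ {10}; common: ∅.
Collecting: common zeros = {(5, 4)}, so the count is 1.
Comparison with the Bézout bound: 1 ≤ 2 = deg(f)·deg(g), as expected for curves with no common component (the affine F_11-count falls short of the bound because intersections may lie at infinity, over extension fields, or carry multiplicity).


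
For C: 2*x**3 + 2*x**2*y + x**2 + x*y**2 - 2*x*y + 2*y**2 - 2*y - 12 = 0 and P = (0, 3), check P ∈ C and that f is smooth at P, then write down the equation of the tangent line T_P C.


Tangent line at P: 3*x + 10*y - 30 = 0.

Step 1: f(0, 3) = 0, so P lies on C.
Step 2: partial derivatives
  f_x(x, y) = 6*x**2 + 4*x*y + 2*x + y**2 - 2*y, f_y(x, y) = 2*x**2 + 2*x*y - 2*x + 4*y - 2.
  f_x(P) = 3, f_y(P) = 10 (gradient nonzero, so P is smooth).
Step 3: tangent line at P: 3·(x − 0) + 10·(y − 3) = 0.
Expanding: 3*x + 10*y - 30 = 0.


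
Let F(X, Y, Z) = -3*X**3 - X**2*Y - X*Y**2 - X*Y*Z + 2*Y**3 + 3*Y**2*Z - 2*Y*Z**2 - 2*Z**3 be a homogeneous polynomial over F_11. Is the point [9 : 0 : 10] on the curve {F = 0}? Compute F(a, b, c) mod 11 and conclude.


F(9,0,10) ≡ 4 (mod 11); P is NOT on the curve.

Evaluate F(9, 0, 10) term-by-term (mod 11).
  -3*X**3 ↦ -3·729·1·1 = -2187
  -X**2*Y ↦ -1·81·0·1 = 0
  -X*Y**2 ↦ -1·9·0·1 = 0
  -X*Y*Z ↦ -1·9·0·10 = 0
  2*Y**3 ↦ 2·1·0·1 = 0
  3*Y**2*Z ↦ 3·1·0·10 = 0
  -2*Y*Z**2 ↦ -2·1·0·100 = 0
  -2*Z**3 ↦ -2·1·1·1000 = -2000
Sum: F(9, 0, 10) = (-2187) + (0) + (0) + (0) + (0) + (0) + (0) + (-2000) = -4187.
Reducing mod 11: -4187 ≡ 4 (mod 11).
Since F(a, b, c) ≡ 4 ≠ 0 (mod 11), P does NOT lie on the curve.


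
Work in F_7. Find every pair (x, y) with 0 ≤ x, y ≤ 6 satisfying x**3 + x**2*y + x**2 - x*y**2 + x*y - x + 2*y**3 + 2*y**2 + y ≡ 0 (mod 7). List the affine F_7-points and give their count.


Affine F_7-points: {(0, 0), (1, 1), (4, 2), (4, 3), (5, 1), (6, 1)}; count = 6.

For each of the 49 pairs (x, y) ∈ F_7², evaluate f(x, y) mod 7. Record the zeros.
  x = 0: [0↦0, 1↦5, 2↦5, 3↦5, 4↦3, 5↦4, 6↦6]  zeros at y ∈ {0}
  x = 1: [0↦1, 1↦0, 2↦6, 3↦3, 4↦3, 5↦4, 6↦4]  zeros at y ∈ {1}
  x = 2: [0↦3, 1↦5, 2↦5, 3↦1, 4↦5, 5↦1, 6↦1]  zeros at y ∈ ∅
  x = 3: [0↦5, 1↦5, 2↦1, 3↦5, 4↦1, 5↦1, 6↦3]  zeros at y ∈ ∅
  x = 4: [0↦6, 1↦6, 2↦0, 3↦0, 4↦4, 5↦3, 6↦2]  zeros at y ∈ {2, 3}
  x = 5: [0↦5, 1↦0, 2↦1, 3↦6, 4↦6, 5↦6, 6↦4]  zeros at y ∈ {1}
  x = 6: [0↦1, 1↦0, 2↦3, 3↦1, 4↦6, 5↦2, 6↦1]  zeros at y ∈ {1}
Collecting zeros: affine points = {(0, 0), (1, 1), (4, 2), (4, 3), (5, 1), (6, 1)}.
Total count |C(F_7)_aff| = 6.


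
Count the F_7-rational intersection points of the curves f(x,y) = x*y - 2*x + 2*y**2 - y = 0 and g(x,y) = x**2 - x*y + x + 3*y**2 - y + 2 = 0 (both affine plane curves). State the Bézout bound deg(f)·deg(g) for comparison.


Common zeros: {(6, 5)}; count = 1; Bézout bound = 4.

deg(f) = 2, deg(g) = 2, so Bézout bound = 4.
Scan x ∈ F_7. For each x, list the y ∈ F_7 with f(x, y) ≡ 0 and those with g(x, y) ≡ 0 (mod 7); the common zeros in that column are the intersection.
  x = 0: f ≡ 0 at y ∈ {0, 4}; g ≡ 0 at y ∈ ∅; common: ∅.
  x = 1: f ≡ 0 at y ∈ {1, 6}; g ≡ 0 at y ∈ ∅; common: ∅.
  x = 2: f ≡ 0 at y ∈ ∅; g ≡ 0 at y ∈ {2, 6}; common: ∅.
  x = 3: f ≡ 0 at y ∈ ∅; g ≡ 0 at y ∈ {0, 6}; common: ∅.
  x = 4: f ≡ 0 at y ∈ ∅; g ≡ 0 at y ∈ ∅; common: ∅.
  x = 5: f ≡ 0 at y ∈ ∅; g ≡ 0 at y ∈ {4, 5}; common: ∅.
  x = 6: f ≡ 0 at y ∈ {3, 5}; g ≡ 0 at y ∈ {2, 5}; common: {5}.
Collecting: common zeros = {(6, 5)}, so the count is 1.
Comparison with the Bézout bound: 1 ≤ 4 = deg(f)·deg(g), as expected for curves with no common component (the affine F_7-count falls short of the bound because intersections may lie at infinity, over extension fields, or carry multiplicity).


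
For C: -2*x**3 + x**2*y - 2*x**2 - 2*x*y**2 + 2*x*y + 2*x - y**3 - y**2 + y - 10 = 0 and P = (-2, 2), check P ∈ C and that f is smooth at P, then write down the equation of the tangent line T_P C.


Tangent line at P: -26*x + y - 54 = 0.

Step 1: f(-2, 2) = 0, so P lies on C.
Step 2: partial derivatives
  f_x(x, y) = -6*x**2 + 2*x*y - 4*x - 2*y**2 + 2*y + 2, f_y(x, y) = x**2 - 4*x*y + 2*x - 3*y**2 - 2*y + 1.
  f_x(P) = -26, f_y(P) = 1 (gradient nonzero, so P is smooth).
Step 3: tangent line at P: -26·(x − -2) + 1·(y − 2) = 0.
Expanding: -26*x + y - 54 = 0.


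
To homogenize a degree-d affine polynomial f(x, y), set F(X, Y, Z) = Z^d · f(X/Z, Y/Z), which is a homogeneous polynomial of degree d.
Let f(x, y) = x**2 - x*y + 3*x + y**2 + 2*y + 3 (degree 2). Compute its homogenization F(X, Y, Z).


F(X, Y, Z) = X**2 - X*Y + 3*X*Z + Y**2 + 2*Y*Z + 3*Z**2

deg(f) = 2.
Substitute x = X/Z, y = Y/Z into f, then multiply by Z^2.
  monomial 1·x^2·y^0 ↦ 1·X^2·Y^0·Z^0.
  monomial -1·x^1·y^1 ↦ -1·X^1·Y^1·Z^0.
  monomial 3·x^1·y^0 ↦ 3·X^1·Y^0·Z^1.
  monomial 1·x^0·y^2 ↦ 1·X^0·Y^2·Z^0.
  monomial 2·x^0·y^1 ↦ 2·X^0·Y^1·Z^1.
  monomial 3·x^0·y^0 ↦ 3·X^0·Y^0·Z^2.
Collecting: F(X, Y, Z) = X**2 - X*Y + 3*X*Z + Y**2 + 2*Y*Z + 3*Z**2.


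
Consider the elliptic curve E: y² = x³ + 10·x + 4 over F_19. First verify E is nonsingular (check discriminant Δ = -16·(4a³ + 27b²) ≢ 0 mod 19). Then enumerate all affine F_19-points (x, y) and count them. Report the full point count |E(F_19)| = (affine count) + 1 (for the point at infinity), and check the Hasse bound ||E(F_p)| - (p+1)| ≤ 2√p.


Affine points = {(0, 2), (0, 17), (3, 2), (3, 17), (8, 8), (8, 11), (9, 5), (9, 14), (11, 1), (11, 18), (12, 3), (12, 16), (14, 0), (16, 2), (16, 17)}; affine count = 15; |E(F_19)| = 16.

Discriminant check: Δ ∝ 4a³ + 27b² = 4·10³ + 27·4² = 4·1000 + 27·16 ≡ 5 (mod 19). Nonzero ⇒ E is nonsingular.
For each x ∈ F_19, compute rhs = x³ + 10·x + 4 mod 19, then count y ∈ F_19 with y² ≡ rhs.
  x = 0: rhs = 4, matching y values: 2, 17 (2 points).
  x = 1: rhs = 15, matching y values: none (0 points).
  x = 2: rhs = 13, matching y values: none (0 points).
  x = 3: rhs = 4, matching y values: 2, 17 (2 points).
  x = 4: rhs = 13, matching y values: none (0 points).
  x = 5: rhs = 8, matching y values: none (0 points).
  x = 6: rhs = 14, matching y values: none (0 points).
  x = 7: rhs = 18, matching y values: none (0 points).
  x = 8: rhs = 7, matching y values: 8, 11 (2 points).
  x = 9: rhs = 6, matching y values: 5, 14 (2 points).
  x = 10: rhs = 2, matching y values: none (0 points).
  x = 11: rhs = 1, matching y values: 1, 18 (2 points).
  x = 12: rhs = 9, matching y values: 3, 16 (2 points).
  x = 13: rhs = 13, matching y values: none (0 points).
  x = 14: rhs = 0, matching y values: 0 (1 points).
  x = 15: rhs = 14, matching y values: none (0 points).
  x = 16: rhs = 4, matching y values: 2, 17 (2 points).
  x = 17: rhs = 14, matching y values: none (0 points).
  x = 18: rhs = 12, matching y values: none (0 points).
Total affine count: 15.
Full point count |E(F_19)| = 15 + 1 = 16.
Hasse bound: |16 − (19+1)| = |-4| = 4 ≤ 2√19 ≈ 8.7178 ✓.


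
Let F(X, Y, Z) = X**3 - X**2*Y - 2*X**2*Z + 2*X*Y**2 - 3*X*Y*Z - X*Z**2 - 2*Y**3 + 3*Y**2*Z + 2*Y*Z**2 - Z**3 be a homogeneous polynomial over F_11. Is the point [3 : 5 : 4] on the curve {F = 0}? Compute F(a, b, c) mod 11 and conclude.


F(3,5,4) ≡ 0 (mod 11); P is on the curve.

Evaluate F(3, 5, 4) term-by-term (mod 11).
  X**3 ↦ 1·27·1·1 = 27
  -X**2*Y ↦ -1·9·5·1 = -45
  -2*X**2*Z ↦ -2·9·1·4 = -72
  2*X*Y**2 ↦ 2·3·25·1 = 150
  -3*X*Y*Z ↦ -3·3·5·4 = -180
  -X*Z**2 ↦ -1·3·1·16 = -48
  -2*Y**3 ↦ -2·1·125·1 = -250
  3*Y**2*Z ↦ 3·1·25·4 = 300
  2*Y*Z**2 ↦ 2·1·5·16 = 160
  -Z**3 ↦ -1·1·1·64 = -64
Sum: F(3, 5, 4) = (27) + (-45) + (-72) + (150) + (-180) + (-48) + (-250) + (300) + (160) + (-64) = -22.
Reducing mod 11: -22 ≡ 0 (mod 11).
Since F(a, b, c) ≡ 0 (mod 11), P lies on the curve.


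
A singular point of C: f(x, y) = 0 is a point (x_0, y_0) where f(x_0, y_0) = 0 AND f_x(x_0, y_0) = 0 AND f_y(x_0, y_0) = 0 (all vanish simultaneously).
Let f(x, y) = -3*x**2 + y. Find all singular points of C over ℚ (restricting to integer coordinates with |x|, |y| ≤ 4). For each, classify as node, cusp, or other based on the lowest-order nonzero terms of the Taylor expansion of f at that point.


No singular points in the scanned grid; C is smooth there.

Compute partial derivatives:
  f_x = -6*x.
  f_y = 1.
f_y = 1 is a nonzero constant, so f_y never vanishes: no point (x, y) can satisfy f = f_x = f_y = 0. In particular no (x, y) ∈ {−4, ..., 4}² is singular; the curve is smooth.


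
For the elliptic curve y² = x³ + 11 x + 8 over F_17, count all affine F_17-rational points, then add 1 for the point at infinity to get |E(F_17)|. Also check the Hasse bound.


Affine points = {(0, 5), (0, 12), (2, 2), (2, 15), (3, 0), (5, 1), (5, 16), (6, 1), (6, 16), (8, 8), (8, 9), (10, 8), (10, 9), (11, 7), (11, 10), (12, 7), (12, 10), (13, 6), (13, 11), (14, 4), (14, 13), (16, 8), (16, 9)}; affine count = 23; |E(F_17)| = 24.

Discriminant check: Δ ∝ 4a³ + 27b² = 4·11³ + 27·8² = 4·1331 + 27·64 ≡ 14 (mod 17). Nonzero ⇒ E is nonsingular.
For each x ∈ F_17, compute rhs = x³ + 11·x + 8 mod 17, then count y ∈ F_17 with y² ≡ rhs.
  x = 0: rhs = 8, matching y values: 5, 12 (2 points).
  x = 1: rhs = 3, matching y values: none (0 points).
  x = 2: rhs = 4, matching y values: 2, 15 (2 points).
  x = 3: rhs = 0, matching y values: 0 (1 points).
  x = 4: rhs = 14, matching y values: none (0 points).
  x = 5: rhs = 1, matching y values: 1, 16 (2 points).
  x = 6: rhs = 1, matching y values: 1, 16 (2 points).
  x = 7: rhs = 3, matching y values: none (0 points).
  x = 8: rhs = 13, matching y values: 8, 9 (2 points).
  x = 9: rhs = 3, matching y values: none (0 points).
  x = 10: rhs = 13, matching y values: 8, 9 (2 points).
  x = 11: rhs = 15, matching y values: 7, 10 (2 points).
  x = 12: rhs = 15, matching y values: 7, 10 (2 points).
  x = 13: rhs = 2, matching y values: 6, 11 (2 points).
  x = 14: rhs = 16, matching y values: 4, 13 (2 points).
  x = 15: rhs = 12, matching y values: none (0 points).
  x = 16: rhs = 13, matching y values: 8, 9 (2 points).
Total affine count: 23.
Full point count |E(F_17)| = 23 + 1 = 24.
Hasse bound: |24 − (17+1)| = |6| = 6 ≤ 2√17 ≈ 8.2462 ✓.


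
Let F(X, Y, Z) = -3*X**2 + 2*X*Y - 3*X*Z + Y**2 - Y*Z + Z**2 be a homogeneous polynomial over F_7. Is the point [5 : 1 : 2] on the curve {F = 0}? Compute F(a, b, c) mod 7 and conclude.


F(5,1,2) ≡ 6 (mod 7); P is NOT on the curve.

Evaluate F(5, 1, 2) term-by-term (mod 7).
  -3*X**2 ↦ -3·25·1·1 = -75
  2*X*Y ↦ 2·5·1·1 = 10
  -3*X*Z ↦ -3·5·1·2 = -30
  Y**2 ↦ 1·1·1·1 = 1
  -Y*Z ↦ -1·1·1·2 = -2
  Z**2 ↦ 1·1·1·4 = 4
Sum: F(5, 1, 2) = (-75) + (10) + (-30) + (1) + (-2) + (4) = -92.
Reducing mod 7: -92 ≡ 6 (mod 7).
Since F(a, b, c) ≡ 6 ≠ 0 (mod 7), P does NOT lie on the curve.


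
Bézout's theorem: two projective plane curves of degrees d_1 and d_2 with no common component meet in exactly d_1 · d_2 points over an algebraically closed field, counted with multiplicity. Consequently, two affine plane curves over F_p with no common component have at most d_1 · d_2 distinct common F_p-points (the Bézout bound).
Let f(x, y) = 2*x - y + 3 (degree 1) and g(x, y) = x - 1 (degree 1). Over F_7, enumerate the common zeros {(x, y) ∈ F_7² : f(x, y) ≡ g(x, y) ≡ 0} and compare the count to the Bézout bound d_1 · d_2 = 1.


Common zeros: {(1, 5)}; count = 1; Bézout bound = 1.

deg(f) = 1, deg(g) = 1, so Bézout bound = 1.
Scan x ∈ F_7. For each x, list the y ∈ F_7 with f(x, y) ≡ 0 and those with g(x, y) ≡ 0 (mod 7); the common zeros in that column are the intersection.
  x = 0: f ≡ 0 at y ∈ {3}; g ≡ 0 at y ∈ ∅; common: ∅.
  x = 1: f ≡ 0 at y ∈ {5}; g ≡ 0 at y ∈ {0, 1, 2, 3, 4, 5, 6}; common: {5}.
  x = 2: f ≡ 0 at y ∈ {0}; g ≡ 0 at y ∈ ∅; common: ∅.
  x = 3: f ≡ 0 at y ∈ {2}; g ≡ 0 at y ∈ ∅; common: ∅.
  x = 4: f ≡ 0 at y ∈ {4}; g ≡ 0 at y ∈ ∅; common: ∅.
  x = 5: f ≡ 0 at y ∈ {6}; g ≡ 0 at y ∈ ∅; common: ∅.
  x = 6: f ≡ 0 at y ∈ {1}; g ≡ 0 at y ∈ ∅; common: ∅.
Collecting: common zeros = {(1, 5)}, so the count is 1.
Comparison with the Bézout bound: 1 ≤ 1 = deg(f)·deg(g), as expected for curves with no common component (the bound is attained).


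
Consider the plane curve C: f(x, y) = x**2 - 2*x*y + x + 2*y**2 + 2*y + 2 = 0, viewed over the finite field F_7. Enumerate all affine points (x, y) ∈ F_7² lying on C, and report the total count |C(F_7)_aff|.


Affine F_7-points: {(0, 2), (0, 4), (3, 0), (3, 2), (4, 5), (5, 5), (5, 6), (6, 6)}; count = 8.

For each of the 49 pairs (x, y) ∈ F_7², evaluate f(x, y) mod 7. Record the zeros.
  x = 0: [0↦2, 1↦6, 2↦0, 3↦5, 4↦0, 5↦6, 6↦2]  zeros at y ∈ {2, 4}
  x = 1: [0↦4, 1↦6, 2↦5, 3↦1, 4↦1, 5↦5, 6↦6]  zeros at y ∈ ∅
  x = 2: [0↦1, 1↦1, 2↦5, 3↦6, 4↦4, 5↦6, 6↦5]  zeros at y ∈ ∅
  x = 3: [0↦0, 1↦5, 2↦0, 3↦6, 4↦2, 5↦2, 6↦6]  zeros at y ∈ {0, 2}
  x = 4: [0↦1, 1↦4, 2↦4, 3↦1, 4↦2, 5↦0, 6↦2]  zeros at y ∈ {5}
  x = 5: [0↦4, 1↦5, 2↦3, 3↦5, 4↦4, 5↦0, 6↦0]  zeros at y ∈ {5, 6}
  x = 6: [0↦2, 1↦1, 2↦4, 3↦4, 4↦1, 5↦2, 6↦0]  zeros at y ∈ {6}
Collecting zeros: affine points = {(0, 2), (0, 4), (3, 0), (3, 2), (4, 5), (5, 5), (5, 6), (6, 6)}.
Total count |C(F_7)_aff| = 8.


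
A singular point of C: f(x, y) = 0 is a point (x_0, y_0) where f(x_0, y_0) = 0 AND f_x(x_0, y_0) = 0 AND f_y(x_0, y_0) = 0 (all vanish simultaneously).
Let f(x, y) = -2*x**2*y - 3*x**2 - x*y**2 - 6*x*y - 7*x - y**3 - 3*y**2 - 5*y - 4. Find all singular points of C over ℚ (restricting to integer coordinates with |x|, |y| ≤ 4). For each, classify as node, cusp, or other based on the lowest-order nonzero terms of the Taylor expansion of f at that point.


Singular points: {(-1, -1)}; classification: node.

Compute partial derivatives:
  f_x = -4*x*y - 6*x - y**2 - 6*y - 7.
  f_y = -2*x**2 - 2*x*y - 6*x - 3*y**2 - 6*y - 5.
Scan x_0 ∈ {−4, ..., 4}. For each x_0, f_y(x_0, y) is a polynomial in y; find its integer roots y ∈ {−4, ..., 4}, then test f_x and f at those candidates.
  x = -4: f_y(-4, y) = -3*y**2 + 2*y - 13; no integer root y with |y| ≤ 4.
  x = -3: f_y(-3, y) = -3*y**2 - 5; no integer root y with |y| ≤ 4.
  x = -2: f_y(-2, y) = -3*y**2 - 2*y - 1; no integer root y with |y| ≤ 4.
  x = -1: f_y(-1, y) = -3*y**2 - 4*y - 1; vanishes at y ∈ {-1}. (-1, -1): f_x = 0, f = 0 — SINGULAR.
  x = 0: f_y(0, y) = -3*y**2 - 6*y - 5; no integer root y with |y| ≤ 4.
  x = 1: f_y(1, y) = -3*y**2 - 8*y - 13; no integer root y with |y| ≤ 4.
  x = 2: f_y(2, y) = -3*y**2 - 10*y - 25; no integer root y with |y| ≤ 4.
  x = 3: f_y(3, y) = -3*y**2 - 12*y - 41; no integer root y with |y| ≤ 4.
  x = 4: f_y(4, y) = -3*y**2 - 14*y - 61; no integer root y with |y| ≤ 4.
Only singular point on the grid: (-1, -1).
Classify: substitute x = -1 + u, y = -1 + v and expand: f = -2*u**2*v - u**2 - u*v**2 - v**3 + v**2.
No constant or linear terms (consistent with a singular point). Quadratic part: -u**2 + v**2. Cubic part: -2*u**2*v - u*v**2 - v**3.
The quadratic part v**2 - u**2 = (v − u)(v + u) splits into two distinct linear factors, so there are two distinct tangent lines y − -1 = ±(x − -1) — this is a node (ordinary double point).
Classification: node.
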